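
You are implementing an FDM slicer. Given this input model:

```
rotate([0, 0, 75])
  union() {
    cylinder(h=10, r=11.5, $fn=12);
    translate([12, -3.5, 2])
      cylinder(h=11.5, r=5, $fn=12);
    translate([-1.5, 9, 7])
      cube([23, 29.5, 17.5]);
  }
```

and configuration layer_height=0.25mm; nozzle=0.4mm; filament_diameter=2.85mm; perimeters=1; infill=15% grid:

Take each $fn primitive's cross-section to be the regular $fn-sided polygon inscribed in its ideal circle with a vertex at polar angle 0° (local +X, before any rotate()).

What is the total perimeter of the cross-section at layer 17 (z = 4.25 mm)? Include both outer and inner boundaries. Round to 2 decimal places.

At z = 4.25 mm: the r=11.5 cylinder gives a regular 12-gon of circumradius 11.5 (constant along its height) (perimeter = 2·12·11.500·sin(180°/12) = 71.43 mm); the r=5 cylinder at (12, -3.5) gives a regular 12-gon of circumradius 5 (constant along its height) (perimeter = 2·12·5.000·sin(180°/12) = 31.06 mm); the cube at (-1.5, 9) is absent (z outside [7, 24.5]); Combining (union): the regions partially overlap (shared area 22.66 mm²), so the edge portions inside another operand are dropped and the merged outline is re-measured after clipping — boundary = 82.50 mm; (rotated 75° about Z; rotation is an isometry so areas/perimeters/island counts are preserved). Overall, the cross-section is a single solid region. Total boundary length (outer) = 82.50 mm.

82.50 mm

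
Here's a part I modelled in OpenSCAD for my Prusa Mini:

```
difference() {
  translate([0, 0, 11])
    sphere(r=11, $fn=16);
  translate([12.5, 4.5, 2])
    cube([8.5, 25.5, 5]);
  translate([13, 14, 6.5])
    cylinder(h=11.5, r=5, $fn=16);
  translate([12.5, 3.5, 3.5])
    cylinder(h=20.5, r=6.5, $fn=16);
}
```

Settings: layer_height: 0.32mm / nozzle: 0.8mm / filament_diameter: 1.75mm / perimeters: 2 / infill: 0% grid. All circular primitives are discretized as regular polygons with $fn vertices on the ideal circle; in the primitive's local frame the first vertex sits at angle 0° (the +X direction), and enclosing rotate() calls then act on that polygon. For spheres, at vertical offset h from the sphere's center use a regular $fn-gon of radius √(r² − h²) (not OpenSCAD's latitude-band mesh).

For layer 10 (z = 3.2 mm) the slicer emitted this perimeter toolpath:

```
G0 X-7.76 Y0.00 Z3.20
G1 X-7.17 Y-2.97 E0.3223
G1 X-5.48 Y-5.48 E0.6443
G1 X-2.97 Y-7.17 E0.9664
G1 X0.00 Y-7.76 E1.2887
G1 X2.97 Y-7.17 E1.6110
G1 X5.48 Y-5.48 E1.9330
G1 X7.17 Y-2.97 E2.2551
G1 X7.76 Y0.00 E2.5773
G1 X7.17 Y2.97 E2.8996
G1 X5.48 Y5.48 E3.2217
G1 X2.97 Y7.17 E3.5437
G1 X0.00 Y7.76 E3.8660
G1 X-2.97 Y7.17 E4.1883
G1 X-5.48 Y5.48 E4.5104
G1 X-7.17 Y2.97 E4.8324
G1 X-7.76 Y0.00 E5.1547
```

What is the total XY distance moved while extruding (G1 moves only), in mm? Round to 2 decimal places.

Sum the Euclidean lengths of each G1 segment: total = 48.43 mm.

48.43 mm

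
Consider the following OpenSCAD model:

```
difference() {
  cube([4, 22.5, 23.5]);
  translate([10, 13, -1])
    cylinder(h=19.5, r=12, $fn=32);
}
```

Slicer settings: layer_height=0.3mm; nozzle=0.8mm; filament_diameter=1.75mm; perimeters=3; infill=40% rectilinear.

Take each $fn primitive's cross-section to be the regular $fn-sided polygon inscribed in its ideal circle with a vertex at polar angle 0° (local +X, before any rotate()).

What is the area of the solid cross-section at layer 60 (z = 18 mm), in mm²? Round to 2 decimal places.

20.55 mm²

At z = 18 mm: the 4×22.5 cube contributes its full rectangle (area 90.00 mm²); the cylinder at (10, 13): section is a regular 32-gon, circumradius r=12 (area = (32/2)·12.000²·sin(360°/32) = 449.49 mm²); Subtracting the remaining from the first: starting from the 4×22.5 cube (90.00 mm²), the r=12 cylinder at (10, 13) partially overlaps it — only the 69.45 mm² overlap (of its 449.49 mm²) is removed, clipping the outline — area = 20.55 mm². Overall, the cross-section has 2 separate islands. Net area = 20.55 mm².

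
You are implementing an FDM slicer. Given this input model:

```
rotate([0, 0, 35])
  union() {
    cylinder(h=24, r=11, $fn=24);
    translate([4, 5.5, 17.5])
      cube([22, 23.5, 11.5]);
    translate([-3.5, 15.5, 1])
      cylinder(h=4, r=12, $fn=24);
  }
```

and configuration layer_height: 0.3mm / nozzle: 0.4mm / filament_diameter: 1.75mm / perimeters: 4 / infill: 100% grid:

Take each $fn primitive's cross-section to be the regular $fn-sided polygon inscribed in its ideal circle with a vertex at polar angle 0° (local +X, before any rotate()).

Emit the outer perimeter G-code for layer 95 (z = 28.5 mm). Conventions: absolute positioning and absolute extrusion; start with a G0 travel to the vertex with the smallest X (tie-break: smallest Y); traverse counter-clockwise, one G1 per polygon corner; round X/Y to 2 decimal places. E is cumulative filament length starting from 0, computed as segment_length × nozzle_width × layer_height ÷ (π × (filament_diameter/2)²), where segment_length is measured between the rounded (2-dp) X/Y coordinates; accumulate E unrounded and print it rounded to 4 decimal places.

G0 X-13.36 Y26.05 Z28.50
G1 X0.12 Y6.80 E1.1724
G1 X18.14 Y19.42 E2.2700
G1 X4.66 Y38.67 E3.4425
G1 X-13.36 Y26.05 E4.5400

At z = 28.5 mm: the cylinder is absent (z outside [0, 24]); the 22×23.5 cube at (4, 5.5) contributes its full rectangle; the cylinder at (-3.5, 15.5) is not intersected at this z (z outside [1, 5]); Taking the union: only the 22×23.5 cube at (4, 5.5) is present, so the union is just that shape — 1 connected region; (whole slice rotated 35° about Z — lengths, areas and connectivity unchanged). The outline is a single polygon with 4 vertices. Extrusion per mm of travel: 0.4 × 0.3 / (π × 0.875²) = 0.049890. Accumulating E over each segment gives final E = 4.5400.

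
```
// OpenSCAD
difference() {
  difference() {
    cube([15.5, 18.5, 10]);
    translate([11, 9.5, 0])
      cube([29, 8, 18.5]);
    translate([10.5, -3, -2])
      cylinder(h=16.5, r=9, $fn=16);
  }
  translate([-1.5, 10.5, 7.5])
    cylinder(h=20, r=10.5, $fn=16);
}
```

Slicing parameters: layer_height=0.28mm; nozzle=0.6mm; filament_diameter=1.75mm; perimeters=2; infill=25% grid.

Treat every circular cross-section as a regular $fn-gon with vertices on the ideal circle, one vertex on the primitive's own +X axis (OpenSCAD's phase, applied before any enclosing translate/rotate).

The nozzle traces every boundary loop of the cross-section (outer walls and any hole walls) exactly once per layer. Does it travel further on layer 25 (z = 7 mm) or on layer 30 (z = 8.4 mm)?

Layer 25 (z = 7): the cube is present — its section is the full 15.5×18.5 rectangle (perimeter 68.00 mm); the cube at (11, 9.5) (footprint 29×8) is included at this height (perimeter 74.00 mm); the r=9 cylinder at (10.5, -3) gives a regular 16-gon of circumradius 9 (constant along its height) (perimeter = 2·16·9.000·sin(180°/16) = 56.19 mm); Taking the first minus the rest: starting from the 15.5×18.5 cube, the 29×8 cube at (11, 9.5) partially overlaps it — only the 36.00 mm² overlap (of its 232.00 mm²) is removed, clipping the outline; the r=9 cylinder at (10.5, -3) partially overlaps it — only the 62.84 mm² overlap (of its 247.98 mm²) is removed, clipping the outline — boundary = 75.69 mm; the cylinder at (-1.5, 10.5) is not intersected at this z (z outside [7.5, 27.5]); Subtracting the remaining from the first: none of the subtracted shapes is present at this height, so the result so far is unchanged — boundary = 75.69 mm. So its perimeter = 75.69 mm. Layer 30 (z = 8.4): the cube (footprint 15.5×18.5) is included at this height (perimeter 68.00 mm); the cube at (11, 9.5) is present — its section is the full 29×8 rectangle (perimeter 74.00 mm); the r=9 cylinder at (10.5, -3) gives a regular 16-gon of circumradius 9 (constant along its height) (perimeter = 2·16·9.000·sin(180°/16) = 56.19 mm); Taking the first minus the rest: starting from the 15.5×18.5 cube, the 29×8 cube at (11, 9.5) partially overlaps it — only the 36.00 mm² overlap (of its 232.00 mm²) is removed, clipping the outline; the r=9 cylinder at (10.5, -3) partially overlaps it — only the 62.84 mm² overlap (of its 247.98 mm²) is removed, clipping the outline — boundary = 75.69 mm; the r=10.5 cylinder at (-1.5, 10.5) gives a regular 16-gon of circumradius 10.5 (constant along its height) (perimeter = 2·16·10.500·sin(180°/16) = 65.55 mm); Subtracting the remaining from the first: starting from that combined region, the r=10.5 cylinder at (-1.5, 10.5) partially overlaps it — only the 125.39 mm² overlap (of its 337.53 mm²) is removed, clipping the outline — boundary = 62.46 mm. So its perimeter = 62.46 mm. Layer 25 is larger (75.69 vs 62.46 mm).

layer 25 (z = 7 mm)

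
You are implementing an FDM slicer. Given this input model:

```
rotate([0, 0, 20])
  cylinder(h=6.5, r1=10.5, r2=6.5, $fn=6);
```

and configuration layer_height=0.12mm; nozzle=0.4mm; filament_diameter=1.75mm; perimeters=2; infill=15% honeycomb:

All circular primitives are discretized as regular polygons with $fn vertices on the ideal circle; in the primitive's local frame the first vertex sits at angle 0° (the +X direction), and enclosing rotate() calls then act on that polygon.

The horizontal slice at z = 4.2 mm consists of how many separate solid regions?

1

At z = 4.2 mm: the cone contributes a regular 6-gon of circumradius 7.915 (interpolated between r1=10.5 and r2=6.5 at t=0.646); (whole slice rotated 20° about Z — lengths, areas and connectivity unchanged). The result has 1 disconnected region.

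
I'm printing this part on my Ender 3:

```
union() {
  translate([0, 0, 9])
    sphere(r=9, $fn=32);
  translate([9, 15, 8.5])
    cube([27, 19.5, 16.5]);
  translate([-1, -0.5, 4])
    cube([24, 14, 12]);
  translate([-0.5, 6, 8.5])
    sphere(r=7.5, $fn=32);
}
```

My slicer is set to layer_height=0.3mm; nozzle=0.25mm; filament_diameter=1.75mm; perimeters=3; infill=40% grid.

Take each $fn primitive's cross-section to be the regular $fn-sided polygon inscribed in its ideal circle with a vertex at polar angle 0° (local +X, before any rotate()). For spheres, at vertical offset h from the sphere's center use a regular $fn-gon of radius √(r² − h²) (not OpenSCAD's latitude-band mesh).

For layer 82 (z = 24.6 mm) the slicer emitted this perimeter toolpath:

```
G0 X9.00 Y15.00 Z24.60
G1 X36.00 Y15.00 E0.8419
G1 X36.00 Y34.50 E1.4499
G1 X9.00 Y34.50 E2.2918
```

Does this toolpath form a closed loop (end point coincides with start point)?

Start point (G0): (9.00, 15.00). End point (last G1): the path does not return to the start — open.

no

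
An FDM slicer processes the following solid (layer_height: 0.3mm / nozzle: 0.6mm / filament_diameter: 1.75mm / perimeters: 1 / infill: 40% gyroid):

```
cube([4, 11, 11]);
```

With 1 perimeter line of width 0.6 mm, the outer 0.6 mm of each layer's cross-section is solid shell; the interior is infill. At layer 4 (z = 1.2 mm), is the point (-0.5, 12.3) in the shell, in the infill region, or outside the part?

outside

At z = 1.2 mm: the cube (footprint 4×11) is included at this height. Overall, the cross-section is a single solid region. The nearest boundary edge runs (4.00, 11.00)→(0.00, 11.00); distance from the point to it = 1.39 mm. The point is not inside any of the regions above, so it lies outside the cross-section (1.39 mm from the nearest boundary).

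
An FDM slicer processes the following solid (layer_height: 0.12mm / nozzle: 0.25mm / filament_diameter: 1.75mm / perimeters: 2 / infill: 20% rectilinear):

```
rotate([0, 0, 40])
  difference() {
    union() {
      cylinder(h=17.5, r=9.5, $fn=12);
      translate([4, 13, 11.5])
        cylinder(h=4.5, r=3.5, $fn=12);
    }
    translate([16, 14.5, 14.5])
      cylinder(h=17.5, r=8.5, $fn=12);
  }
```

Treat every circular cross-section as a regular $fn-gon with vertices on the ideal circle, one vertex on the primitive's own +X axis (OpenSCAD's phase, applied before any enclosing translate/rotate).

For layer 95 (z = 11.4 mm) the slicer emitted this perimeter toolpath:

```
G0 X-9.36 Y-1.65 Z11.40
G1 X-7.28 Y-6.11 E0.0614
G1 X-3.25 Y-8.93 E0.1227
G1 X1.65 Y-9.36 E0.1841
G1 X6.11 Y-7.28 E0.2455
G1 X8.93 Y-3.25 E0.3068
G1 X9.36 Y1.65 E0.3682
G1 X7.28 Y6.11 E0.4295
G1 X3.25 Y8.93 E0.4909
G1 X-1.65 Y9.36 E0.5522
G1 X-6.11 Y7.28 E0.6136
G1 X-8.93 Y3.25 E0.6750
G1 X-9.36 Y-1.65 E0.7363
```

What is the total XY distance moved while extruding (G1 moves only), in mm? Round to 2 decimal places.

59.03 mm

Sum the Euclidean lengths of each G1 segment: total = 59.03 mm.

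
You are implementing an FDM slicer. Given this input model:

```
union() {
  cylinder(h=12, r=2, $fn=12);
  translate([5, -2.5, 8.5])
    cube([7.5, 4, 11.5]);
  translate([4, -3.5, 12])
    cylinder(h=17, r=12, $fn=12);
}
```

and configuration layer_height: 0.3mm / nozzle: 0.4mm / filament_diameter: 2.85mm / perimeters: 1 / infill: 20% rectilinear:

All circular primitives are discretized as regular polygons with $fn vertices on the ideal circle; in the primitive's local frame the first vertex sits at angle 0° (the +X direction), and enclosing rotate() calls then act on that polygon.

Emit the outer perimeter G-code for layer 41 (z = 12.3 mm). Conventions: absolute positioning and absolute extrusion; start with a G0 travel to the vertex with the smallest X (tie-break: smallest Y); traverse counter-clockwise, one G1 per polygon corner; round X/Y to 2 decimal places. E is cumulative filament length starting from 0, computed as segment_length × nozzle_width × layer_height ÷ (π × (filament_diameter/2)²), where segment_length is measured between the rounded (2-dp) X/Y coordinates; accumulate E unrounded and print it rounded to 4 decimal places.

G0 X-8.00 Y-3.50 Z12.30
G1 X-6.39 Y-9.50 E0.1169
G1 X-2.00 Y-13.89 E0.2336
G1 X4.00 Y-15.50 E0.3505
G1 X10.00 Y-13.89 E0.4674
G1 X14.39 Y-9.50 E0.5841
G1 X16.00 Y-3.50 E0.7010
G1 X14.39 Y2.50 E0.8178
G1 X10.00 Y6.89 E0.9346
G1 X4.00 Y8.50 E1.0515
G1 X-2.00 Y6.89 E1.1683
G1 X-6.39 Y2.50 E1.2851
G1 X-8.00 Y-3.50 E1.4020

At z = 12.3 mm: the cylinder does not reach this height (z outside [0, 12]); the cube at (5, -2.5) (footprint 7.5×4) is included at this height; the r=12 cylinder at (4, -3.5) gives a regular 12-gon of circumradius 12 (constant along its height); Taking the union: the 7.5×4 cube at (5, -2.5) lies entirely inside the r=12 cylinder at (4, -3.5), so the union is just the r=12 cylinder at (4, -3.5) — 1 connected region. The outline is a single polygon with 12 vertices. Extrusion per mm of travel: 0.4 × 0.3 / (π × 1.425²) = 0.018811. Accumulating E over each segment gives final E = 1.4020.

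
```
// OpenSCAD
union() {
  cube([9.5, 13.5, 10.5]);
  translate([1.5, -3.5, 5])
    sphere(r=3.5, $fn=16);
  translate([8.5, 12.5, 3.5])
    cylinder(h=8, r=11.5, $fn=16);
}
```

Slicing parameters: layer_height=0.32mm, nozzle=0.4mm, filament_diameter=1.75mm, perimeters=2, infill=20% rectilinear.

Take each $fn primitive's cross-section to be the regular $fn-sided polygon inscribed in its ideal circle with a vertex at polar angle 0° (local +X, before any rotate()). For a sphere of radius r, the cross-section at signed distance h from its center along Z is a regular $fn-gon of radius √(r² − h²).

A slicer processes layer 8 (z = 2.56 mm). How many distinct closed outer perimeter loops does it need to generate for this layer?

2

At z = 2.56 mm: the cube (footprint 9.5×13.5) is included at this height; the sphere at (1.5, -3.5): section is a regular 16-gon, circumradius = √(r²−h²) = √(3.5²−2.44²) = 2.509; the cylinder at (8.5, 12.5) is absent (z outside [3.5, 11.5]); Merging all regions: the 2 present regions are separate (no shared area or edge), so areas and boundary lengths simply add and each stays a separate island — 2 connected regions. The result has 2 disconnected regions.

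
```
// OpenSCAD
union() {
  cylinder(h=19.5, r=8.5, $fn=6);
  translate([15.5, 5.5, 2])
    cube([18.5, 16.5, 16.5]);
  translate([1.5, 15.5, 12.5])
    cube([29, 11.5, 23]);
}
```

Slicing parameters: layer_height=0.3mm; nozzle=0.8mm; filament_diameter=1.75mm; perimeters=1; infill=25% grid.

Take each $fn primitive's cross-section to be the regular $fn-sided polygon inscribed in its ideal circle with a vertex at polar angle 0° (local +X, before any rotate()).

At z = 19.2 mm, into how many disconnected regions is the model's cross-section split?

2

At z = 19.2 mm: the cylinder: section is a regular 6-gon, circumradius r=8.5; the cube at (15.5, 5.5) is absent (z outside [2, 18.5]); the cube at (1.5, 15.5) is present — its section is the full 29×11.5 rectangle; Merging all regions: the 2 present regions are separate (no shared area or edge), so areas and boundary lengths simply add and each stays a separate island — 2 connected regions. The result has 2 disconnected regions.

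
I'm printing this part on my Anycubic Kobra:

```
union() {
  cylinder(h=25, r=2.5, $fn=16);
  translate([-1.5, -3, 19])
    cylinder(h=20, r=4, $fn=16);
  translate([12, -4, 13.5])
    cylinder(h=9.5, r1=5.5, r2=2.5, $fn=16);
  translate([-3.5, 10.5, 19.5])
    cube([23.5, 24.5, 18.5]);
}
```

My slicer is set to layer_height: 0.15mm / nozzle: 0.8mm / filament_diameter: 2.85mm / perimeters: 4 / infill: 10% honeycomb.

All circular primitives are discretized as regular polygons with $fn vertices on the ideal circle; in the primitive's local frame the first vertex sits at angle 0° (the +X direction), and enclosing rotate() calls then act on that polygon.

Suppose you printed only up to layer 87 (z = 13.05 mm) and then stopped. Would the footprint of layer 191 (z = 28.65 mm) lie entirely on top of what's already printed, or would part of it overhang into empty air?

part overhangs

Compare the two slices. At z = 13.05: the r=2.5 cylinder contributes a regular 16-gon of circumradius 2.5 (area = (16/2)·2.500²·sin(360°/16) = 19.13 mm²); the cylinder at (-1.5, -3) is not intersected at this z (z outside [19, 39]); the cone at (12, -4) is absent (z outside [13.5, 23]); the cube at (-3.5, 10.5) is not intersected at this z (z outside [19.5, 38]); Merging all regions: only the r=2.5 cylinder is present, so the union is just that shape — area = 19.13 mm². At z = 28.65: the cylinder does not reach this height (z outside [0, 25]); the r=4 cylinder at (-1.5, -3) gives a regular 16-gon of circumradius 4 (constant along its height) (area = (16/2)·4.000²·sin(360°/16) = 48.98 mm²); the cone at (12, -4) is not intersected at this z (z outside [13.5, 23]); the cube at (-3.5, 10.5) is present — its section is the full 23.5×24.5 rectangle (area 575.75 mm²); Merging all regions: the 2 present regions are separate (no shared area or edge), so areas and boundary lengths simply add and each stays a separate island — area = 624.73 mm². Checking containment: at z = 28.65 the cross-section extends beyond the z = 13.05 cross-section by about 613.60 mm².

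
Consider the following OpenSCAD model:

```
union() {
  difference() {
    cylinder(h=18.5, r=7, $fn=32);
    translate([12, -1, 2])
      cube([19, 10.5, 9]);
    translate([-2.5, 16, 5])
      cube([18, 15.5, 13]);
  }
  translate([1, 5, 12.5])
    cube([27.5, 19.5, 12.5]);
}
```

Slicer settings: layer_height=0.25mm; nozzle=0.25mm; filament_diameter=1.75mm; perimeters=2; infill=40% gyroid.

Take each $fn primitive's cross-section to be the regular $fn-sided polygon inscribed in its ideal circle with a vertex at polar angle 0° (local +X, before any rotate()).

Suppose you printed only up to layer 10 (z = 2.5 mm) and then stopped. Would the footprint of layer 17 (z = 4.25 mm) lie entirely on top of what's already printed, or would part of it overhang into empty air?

entirely on top

Compare the two slices. At z = 2.5: the r=7 cylinder gives a regular 32-gon of circumradius 7 (constant along its height) (area = (32/2)·7.000²·sin(360°/32) = 152.95 mm²); the 19×10.5 cube at (12, -1) contributes its full rectangle (area 199.50 mm²); the cube at (-2.5, 16) does not reach this height (z outside [5, 18]); Taking the first minus the rest: starting from the r=7 cylinder (152.95 mm²), the 19×10.5 cube at (12, -1) misses the remaining region (no effect) — area = 152.95 mm²; the cube at (1, 5) is absent (z outside [12.5, 25]); Taking the union: only the result so far is present, so the union is just that shape — area = 152.95 mm². At z = 4.25: the r=7 cylinder contributes a regular 32-gon of circumradius 7 (area = (32/2)·7.000²·sin(360°/32) = 152.95 mm²); the cube at (12, -1) is present — its section is the full 19×10.5 rectangle (area 199.50 mm²); the cube at (-2.5, 16) is absent (z outside [5, 18]); Taking the first minus the rest: starting from the r=7 cylinder (152.95 mm²), the 19×10.5 cube at (12, -1) misses the remaining region (no effect) — area = 152.95 mm²; the cube at (1, 5) is absent (z outside [12.5, 25]); Combining (union): only the result so far is present, so the union is just that shape — area = 152.95 mm². Checking containment: the cross-section at z = 4.25 is a subset of the cross-section at z = 2.5.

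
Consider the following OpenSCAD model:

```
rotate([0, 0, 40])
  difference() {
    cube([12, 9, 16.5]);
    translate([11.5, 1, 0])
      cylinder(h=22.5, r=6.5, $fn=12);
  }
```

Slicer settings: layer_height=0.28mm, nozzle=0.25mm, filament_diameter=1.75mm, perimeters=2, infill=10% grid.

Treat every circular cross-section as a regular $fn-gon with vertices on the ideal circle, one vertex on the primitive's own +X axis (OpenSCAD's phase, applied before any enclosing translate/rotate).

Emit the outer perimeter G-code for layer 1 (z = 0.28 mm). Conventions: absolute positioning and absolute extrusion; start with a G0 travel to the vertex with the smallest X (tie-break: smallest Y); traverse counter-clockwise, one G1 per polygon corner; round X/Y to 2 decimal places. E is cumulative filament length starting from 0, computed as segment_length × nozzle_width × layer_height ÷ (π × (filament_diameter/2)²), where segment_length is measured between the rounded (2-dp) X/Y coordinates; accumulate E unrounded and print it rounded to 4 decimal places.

G0 X-5.79 Y6.89 Z0.28
G1 X0.00 Y0.00 E0.2619
G1 X4.04 Y3.39 E0.4154
G1 X3.19 Y3.98 E0.4455
G1 X1.77 Y7.03 E0.5434
G1 X2.06 Y10.38 E0.6413
G1 X3.99 Y13.14 E0.7393
G1 X4.46 Y13.36 E0.7544
G1 X3.41 Y14.61 E0.8019
G1 X-5.79 Y6.89 E1.1514

At z = 0.28 mm: the 12×9 cube contributes its full rectangle; the r=6.5 cylinder at (11.5, 1) contributes a regular 12-gon of circumradius 6.5; After the difference (first − rest): starting from the 12×9 cube, the r=6.5 cylinder at (11.5, 1) partially overlaps it — only the 41.77 mm² overlap (of its 126.75 mm²) is removed, clipping the outline — 1 connected region; (rotated 40° about Z; rotation is an isometry so areas/perimeters/island counts are preserved). The outline is a single polygon with 9 vertices. Extrusion per mm of travel: 0.25 × 0.28 / (π × 0.875²) = 0.029103. Accumulating E over each segment gives final E = 1.1514.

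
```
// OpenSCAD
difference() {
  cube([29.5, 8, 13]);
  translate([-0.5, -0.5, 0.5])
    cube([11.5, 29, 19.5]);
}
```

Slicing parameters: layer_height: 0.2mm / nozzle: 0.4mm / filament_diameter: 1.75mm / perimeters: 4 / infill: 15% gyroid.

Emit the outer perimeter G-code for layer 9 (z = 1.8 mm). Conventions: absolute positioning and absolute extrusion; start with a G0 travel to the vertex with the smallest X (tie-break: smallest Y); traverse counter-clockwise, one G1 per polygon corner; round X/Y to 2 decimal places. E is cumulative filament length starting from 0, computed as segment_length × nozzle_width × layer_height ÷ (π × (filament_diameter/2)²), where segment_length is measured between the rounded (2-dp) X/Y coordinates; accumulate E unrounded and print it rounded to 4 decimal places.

G0 X11.00 Y0.00 Z1.80
G1 X29.50 Y0.00 E0.6153
G1 X29.50 Y8.00 E0.8814
G1 X11.00 Y8.00 E1.4967
G1 X11.00 Y0.00 E1.7628

At z = 1.8 mm: the 29.5×8 cube contributes its full rectangle; the cube at (-0.5, -0.5) is present — its section is the full 11.5×29 rectangle; Subtracting the remaining from the first: starting from the 29.5×8 cube, the 11.5×29 cube at (-0.5, -0.5) partially overlaps it — only the 88.00 mm² overlap (of its 333.50 mm²) is removed, clipping the outline — 1 connected region. The outline is a single polygon with 4 vertices. Extrusion per mm of travel: 0.4 × 0.2 / (π × 0.875²) = 0.033260. Accumulating E over each segment gives final E = 1.7628.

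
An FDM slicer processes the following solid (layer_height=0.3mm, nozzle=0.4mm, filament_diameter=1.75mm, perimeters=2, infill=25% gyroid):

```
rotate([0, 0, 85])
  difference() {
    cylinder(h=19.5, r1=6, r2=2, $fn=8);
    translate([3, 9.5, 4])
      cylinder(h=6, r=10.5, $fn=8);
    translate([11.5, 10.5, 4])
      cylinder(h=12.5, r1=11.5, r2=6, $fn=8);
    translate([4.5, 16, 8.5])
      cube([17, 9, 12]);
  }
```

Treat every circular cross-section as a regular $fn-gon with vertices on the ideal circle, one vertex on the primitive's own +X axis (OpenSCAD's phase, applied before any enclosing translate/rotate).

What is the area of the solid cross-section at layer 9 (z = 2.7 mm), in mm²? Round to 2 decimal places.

83.89 mm²

At z = 2.7 mm: the cone (r1=6→r2=2) has section circumradius 5.446 here — a regular 8-gon (area = (8/2)·5.446²·sin(360°/8) = 83.89 mm²); the cylinder at (3, 9.5) is not intersected at this z (z outside [4, 10]); the cone at (11.5, 10.5) does not reach this height (z outside [4, 16.5]); the cube at (4.5, 16) is not intersected at this z (z outside [8.5, 20.5]); Taking the first minus the rest: none of the subtracted shapes is present at this height, so the cone is unchanged — area = 83.89 mm²; (whole slice rotated 85° about Z — lengths, areas and connectivity unchanged). Overall, the cross-section is a single solid region. Net area = 83.89 mm².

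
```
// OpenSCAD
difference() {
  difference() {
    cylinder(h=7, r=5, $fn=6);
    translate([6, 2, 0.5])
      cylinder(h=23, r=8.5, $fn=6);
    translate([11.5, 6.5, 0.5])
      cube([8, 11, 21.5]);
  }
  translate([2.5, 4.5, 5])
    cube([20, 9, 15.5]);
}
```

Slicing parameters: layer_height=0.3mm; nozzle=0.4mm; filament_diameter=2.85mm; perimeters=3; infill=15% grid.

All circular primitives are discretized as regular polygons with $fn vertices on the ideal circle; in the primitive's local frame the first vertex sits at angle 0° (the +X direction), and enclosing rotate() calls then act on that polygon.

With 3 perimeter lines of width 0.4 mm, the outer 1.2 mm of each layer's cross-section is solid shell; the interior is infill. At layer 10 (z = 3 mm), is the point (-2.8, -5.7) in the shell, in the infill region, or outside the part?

outside

At z = 3 mm: the r=5 cylinder contributes a regular 6-gon of circumradius 5; the cylinder at (6, 2): section is a regular 6-gon, circumradius r=8.5; the 8×11 cube at (11.5, 6.5) contributes its full rectangle; After the difference (first − rest): starting from the r=5 cylinder, the r=8.5 cylinder at (6, 2) partially overlaps it — only the 40.99 mm² overlap (of its 187.71 mm²) is removed, clipping the outline; the 8×11 cube at (11.5, 6.5) misses the remaining region (no effect) — 1 connected region; the cube at (2.5, 4.5) does not reach this height (z outside [5, 20.5]); Taking the first minus the rest: none of the subtracted shapes is present at this height, so that combined region is unchanged — 1 connected region. Overall, the cross-section is a single solid region. The nearest boundary edge runs (-2.50, -4.33)→(-5.00, 0.00); distance from the point to it = 1.40 mm. The point is not inside any of the regions above, so it lies outside the cross-section (1.40 mm from the nearest boundary).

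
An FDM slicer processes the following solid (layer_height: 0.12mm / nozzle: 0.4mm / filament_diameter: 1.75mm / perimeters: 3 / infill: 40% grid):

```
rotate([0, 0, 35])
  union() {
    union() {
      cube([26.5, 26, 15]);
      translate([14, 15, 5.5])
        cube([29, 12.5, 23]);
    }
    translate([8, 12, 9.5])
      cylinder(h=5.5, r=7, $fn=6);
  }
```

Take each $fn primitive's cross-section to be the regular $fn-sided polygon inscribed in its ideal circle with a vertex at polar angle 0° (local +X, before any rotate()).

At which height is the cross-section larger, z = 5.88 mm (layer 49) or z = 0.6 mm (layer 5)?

layer 49 (z = 5.88 mm)

Layer 49 (z = 5.88): the 26.5×26 cube contributes its full rectangle (area 689.00 mm²); the cube at (14, 15) (footprint 29×12.5) is included at this height (area 362.50 mm²); Taking the union: the regions partially overlap — summed areas 1051.50 mm² minus the doubly-counted overlap 137.50 mm² gives 914.00 mm² — area = 914.00 mm²; the cylinder at (8, 12) is not intersected at this z (z outside [9.5, 15]); Merging all regions: only the result so far is present, so the union is just that shape — area = 914.00 mm²; (whole slice rotated 35° about Z — lengths, areas and connectivity unchanged). So its area = 914.00 mm². Layer 5 (z = 0.6): the 26.5×26 cube contributes its full rectangle (area 689.00 mm²); the cube at (14, 15) is not intersected at this z (z outside [5.5, 28.5]); Combining (union): only the 26.5×26 cube is present, so the union is just that shape — area = 689.00 mm²; the cylinder at (8, 12) is not intersected at this z (z outside [9.5, 15]); Merging all regions: only that combined region is present, so the union is just that shape — area = 689.00 mm²; (whole slice rotated 35° about Z — lengths, areas and connectivity unchanged). So its area = 689.00 mm². Layer 49 is larger (914.00 vs 689.00 mm²).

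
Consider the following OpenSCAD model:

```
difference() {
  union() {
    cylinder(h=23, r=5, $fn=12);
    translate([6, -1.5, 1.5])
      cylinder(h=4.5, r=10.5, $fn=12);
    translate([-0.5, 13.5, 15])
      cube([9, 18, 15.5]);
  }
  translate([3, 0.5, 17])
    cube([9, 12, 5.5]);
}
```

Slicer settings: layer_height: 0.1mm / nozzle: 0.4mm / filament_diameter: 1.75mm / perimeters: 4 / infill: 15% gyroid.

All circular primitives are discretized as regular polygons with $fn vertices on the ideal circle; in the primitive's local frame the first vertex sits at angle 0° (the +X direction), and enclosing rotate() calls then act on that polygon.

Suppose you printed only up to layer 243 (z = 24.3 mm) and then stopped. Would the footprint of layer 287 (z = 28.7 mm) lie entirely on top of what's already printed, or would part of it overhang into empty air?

Compare the two slices. At z = 24.3: the cylinder is absent (z outside [0, 23]); the cylinder at (6, -1.5) is absent (z outside [1.5, 6]); the cube at (-0.5, 13.5) is present — its section is the full 9×18 rectangle (area 162.00 mm²); Taking the union: only the 9×18 cube at (-0.5, 13.5) is present, so the union is just that shape — area = 162.00 mm²; the cube at (3, 0.5) is absent (z outside [17, 22.5]); Subtracting the remaining from the first: none of the subtracted shapes is present at this height, so that combined region is unchanged — area = 162.00 mm². At z = 28.7: the cylinder is not intersected at this z (z outside [0, 23]); the cylinder at (6, -1.5) does not reach this height (z outside [1.5, 6]); the cube at (-0.5, 13.5) (footprint 9×18) is included at this height (area 162.00 mm²); Combining (union): only the 9×18 cube at (-0.5, 13.5) is present, so the union is just that shape — area = 162.00 mm²; the cube at (3, 0.5) does not reach this height (z outside [17, 22.5]); Taking the first minus the rest: none of the subtracted shapes is present at this height, so that combined region is unchanged — area = 162.00 mm². Checking containment: the cross-section at z = 28.7 is a subset of the cross-section at z = 24.3.

entirely on top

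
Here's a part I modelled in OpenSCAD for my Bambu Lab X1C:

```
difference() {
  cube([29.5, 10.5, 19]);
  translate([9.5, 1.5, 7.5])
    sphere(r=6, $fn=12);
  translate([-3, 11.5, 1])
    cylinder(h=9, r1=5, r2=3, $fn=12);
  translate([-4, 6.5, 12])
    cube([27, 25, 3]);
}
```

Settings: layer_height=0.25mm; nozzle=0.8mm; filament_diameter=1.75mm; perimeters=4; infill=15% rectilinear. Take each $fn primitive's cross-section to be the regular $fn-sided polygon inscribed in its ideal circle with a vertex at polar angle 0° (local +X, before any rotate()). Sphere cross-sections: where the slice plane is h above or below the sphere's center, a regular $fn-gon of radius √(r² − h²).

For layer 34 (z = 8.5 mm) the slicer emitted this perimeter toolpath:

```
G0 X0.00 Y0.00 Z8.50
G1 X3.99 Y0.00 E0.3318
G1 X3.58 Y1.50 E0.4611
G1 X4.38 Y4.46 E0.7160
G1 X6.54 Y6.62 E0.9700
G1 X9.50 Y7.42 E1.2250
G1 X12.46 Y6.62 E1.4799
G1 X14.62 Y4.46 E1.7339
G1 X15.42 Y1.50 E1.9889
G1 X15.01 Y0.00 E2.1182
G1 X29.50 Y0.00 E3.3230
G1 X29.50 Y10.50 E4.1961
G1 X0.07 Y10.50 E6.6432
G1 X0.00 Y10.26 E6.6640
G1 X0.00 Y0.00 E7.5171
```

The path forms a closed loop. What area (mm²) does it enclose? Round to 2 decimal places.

240.10 mm²

Apply the shoelace formula to the sequence of (X, Y) vertices; enclosed area = 240.10 mm².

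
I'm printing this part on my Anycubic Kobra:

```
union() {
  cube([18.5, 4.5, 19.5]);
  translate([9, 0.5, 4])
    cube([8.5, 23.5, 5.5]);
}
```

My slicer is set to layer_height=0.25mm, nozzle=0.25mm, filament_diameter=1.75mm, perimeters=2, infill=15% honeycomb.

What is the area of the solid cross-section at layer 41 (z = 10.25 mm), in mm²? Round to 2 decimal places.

At z = 10.25 mm: the 18.5×4.5 cube contributes its full rectangle (area 83.25 mm²); the cube at (9, 0.5) is absent (z outside [4, 9.5]); Merging all regions: only the 18.5×4.5 cube is present, so the union is just that shape — area = 83.25 mm². Overall, the cross-section is a single solid region. Net area = 83.25 mm².

83.25 mm²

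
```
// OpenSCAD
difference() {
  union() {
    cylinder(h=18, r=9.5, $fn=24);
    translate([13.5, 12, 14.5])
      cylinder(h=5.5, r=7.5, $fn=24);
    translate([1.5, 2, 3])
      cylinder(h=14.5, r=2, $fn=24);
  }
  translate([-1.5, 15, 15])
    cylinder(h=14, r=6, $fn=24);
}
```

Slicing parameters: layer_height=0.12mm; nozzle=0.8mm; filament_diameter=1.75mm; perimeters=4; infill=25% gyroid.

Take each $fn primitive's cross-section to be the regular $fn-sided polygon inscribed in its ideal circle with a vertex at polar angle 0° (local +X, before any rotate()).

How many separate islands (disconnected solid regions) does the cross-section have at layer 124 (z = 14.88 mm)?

At z = 14.88 mm: the r=9.5 cylinder gives a regular 24-gon of circumradius 9.5 (constant along its height); the r=7.5 cylinder at (13.5, 12) gives a regular 24-gon of circumradius 7.5 (constant along its height); the r=2 cylinder at (1.5, 2) gives a regular 24-gon of circumradius 2 (constant along its height); Merging all regions: the regions partially overlap (shared area 12.42 mm²), so overlapping operands fuse into one piece — 2 connected regions; the cylinder at (-1.5, 15) is absent (z outside [15, 29]); Subtracting the remaining from the first: none of the subtracted shapes is present at this height, so that combined region is unchanged — 2 connected regions. Overall, the cross-section has 2 separate islands. Island count = 2.

2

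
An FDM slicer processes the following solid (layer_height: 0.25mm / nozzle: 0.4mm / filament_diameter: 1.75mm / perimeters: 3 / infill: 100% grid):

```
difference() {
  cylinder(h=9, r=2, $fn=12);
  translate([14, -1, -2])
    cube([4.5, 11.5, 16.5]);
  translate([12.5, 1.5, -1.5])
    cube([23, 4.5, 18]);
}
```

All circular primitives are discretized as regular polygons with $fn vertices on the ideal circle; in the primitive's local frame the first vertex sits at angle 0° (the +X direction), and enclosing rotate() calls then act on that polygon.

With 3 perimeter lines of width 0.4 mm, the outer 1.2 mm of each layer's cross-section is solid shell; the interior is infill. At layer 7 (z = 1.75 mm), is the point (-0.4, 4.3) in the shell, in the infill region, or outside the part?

At z = 1.75 mm: the r=2 cylinder contributes a regular 12-gon of circumradius 2; the 4.5×11.5 cube at (14, -1) contributes its full rectangle; the cube at (12.5, 1.5) (footprint 23×4.5) is included at this height; Subtracting the remaining from the first: starting from the r=2 cylinder, the 4.5×11.5 cube at (14, -1) misses the remaining region (no effect); the 23×4.5 cube at (12.5, 1.5) misses the remaining region (no effect) — 1 connected region. Overall, the cross-section is a single solid region. The nearest boundary edge runs (-1.00, 1.73)→(0.00, 2.00); distance from the point to it = 2.33 mm. The point is not inside any of the regions above, so it lies outside the cross-section (2.33 mm from the nearest boundary).

outside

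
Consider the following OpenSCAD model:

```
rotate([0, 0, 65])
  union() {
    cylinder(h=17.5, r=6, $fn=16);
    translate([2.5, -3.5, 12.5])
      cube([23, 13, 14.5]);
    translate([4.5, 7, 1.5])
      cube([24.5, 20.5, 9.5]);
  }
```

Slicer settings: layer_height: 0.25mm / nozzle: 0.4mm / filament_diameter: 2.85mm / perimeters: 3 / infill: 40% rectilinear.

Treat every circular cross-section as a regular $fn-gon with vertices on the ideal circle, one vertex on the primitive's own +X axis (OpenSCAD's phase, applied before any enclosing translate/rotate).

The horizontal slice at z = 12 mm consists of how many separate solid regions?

1

At z = 12 mm: the r=6 cylinder contributes a regular 16-gon of circumradius 6; the cube at (2.5, -3.5) does not reach this height (z outside [12.5, 27]); the cube at (4.5, 7) does not reach this height (z outside [1.5, 11]); Merging all regions: only the r=6 cylinder is present, so the union is just that shape — 1 connected region; (whole slice rotated 65° about Z — lengths, areas and connectivity unchanged). The result has 1 disconnected region.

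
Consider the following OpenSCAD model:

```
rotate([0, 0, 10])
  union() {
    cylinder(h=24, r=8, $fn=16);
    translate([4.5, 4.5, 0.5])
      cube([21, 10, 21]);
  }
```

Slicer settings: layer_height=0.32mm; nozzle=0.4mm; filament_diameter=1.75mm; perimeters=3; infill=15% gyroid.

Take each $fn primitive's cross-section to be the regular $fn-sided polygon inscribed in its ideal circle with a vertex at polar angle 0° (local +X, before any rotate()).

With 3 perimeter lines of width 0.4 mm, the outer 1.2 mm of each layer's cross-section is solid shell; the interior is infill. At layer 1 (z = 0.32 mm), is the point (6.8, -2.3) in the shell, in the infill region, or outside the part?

shell

At z = 0.32 mm: the r=8 cylinder contributes a regular 16-gon of circumradius 8; the cube at (4.5, 4.5) does not reach this height (z outside [0.5, 21.5]); Combining (union): only the r=8 cylinder is present, so the union is just that shape — 1 connected region; (whole slice rotated 10° about Z — lengths, areas and connectivity unchanged). Overall, the cross-section is a single solid region. Undo the 10° rotation: the query point maps to (6.297, -3.446) in the un-rotated model frame. The nearest boundary edge runs (5.66, -5.66)→(7.39, -3.06); distance from the point to it = 0.70 mm. The point is inside the cross-section, 0.70 mm from the nearest boundary — within the 1.2 mm shell band (3 × 0.4).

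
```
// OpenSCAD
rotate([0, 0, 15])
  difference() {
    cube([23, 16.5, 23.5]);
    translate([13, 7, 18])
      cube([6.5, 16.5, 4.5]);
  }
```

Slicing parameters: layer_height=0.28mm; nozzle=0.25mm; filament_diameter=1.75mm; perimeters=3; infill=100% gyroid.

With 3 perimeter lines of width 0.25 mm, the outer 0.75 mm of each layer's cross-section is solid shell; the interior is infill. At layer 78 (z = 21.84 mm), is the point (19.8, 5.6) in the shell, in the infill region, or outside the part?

At z = 21.84 mm: the cube (footprint 23×16.5) is included at this height; the cube at (13, 7) is present — its section is the full 6.5×16.5 rectangle; Taking the first minus the rest: starting from the 23×16.5 cube, the 6.5×16.5 cube at (13, 7) partially overlaps it — only the 61.75 mm² overlap (of its 107.25 mm²) is removed, clipping the outline — 1 connected region; (rotated 15° about Z; rotation is an isometry so areas/perimeters/island counts are preserved). Overall, the cross-section is a single solid region. Undo the 15° rotation: the query point maps to (20.575, 0.285) in the un-rotated model frame. The nearest boundary edge runs (23.00, 0.00)→(0.00, 0.00); distance from the point to it = 0.28 mm. The point is inside the cross-section, 0.28 mm from the nearest boundary — within the 0.75 mm shell band (3 × 0.25).

shell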